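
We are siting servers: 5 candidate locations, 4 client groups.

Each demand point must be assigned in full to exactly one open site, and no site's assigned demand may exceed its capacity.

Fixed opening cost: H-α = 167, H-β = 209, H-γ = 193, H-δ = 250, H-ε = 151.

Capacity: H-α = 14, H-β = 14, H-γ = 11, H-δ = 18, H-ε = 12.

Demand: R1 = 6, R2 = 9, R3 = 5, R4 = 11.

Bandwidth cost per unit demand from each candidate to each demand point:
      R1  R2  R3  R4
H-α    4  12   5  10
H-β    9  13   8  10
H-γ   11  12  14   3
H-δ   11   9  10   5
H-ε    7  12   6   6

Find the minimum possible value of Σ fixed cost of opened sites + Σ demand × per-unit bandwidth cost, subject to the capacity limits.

671

Open {H-α, H-δ}; cheapest assignment that respects the capacities:
  H-α (cap 14, load 14): R2, R3 — cost 9×12 + 5×5 = 133
  H-δ (cap 18, load 17): R1, R4 — cost 6×11 + 11×5 = 121
  Shipping 254, fixed 417 → total 671.
  Any other capacity-feasible assignment to {H-α, H-δ} ships for at least 254.
Compare {H-α, H-γ, H-ε}: its best feasible assignment gives total 701.
Compare {H-β, H-δ}: its best feasible assignment gives total 737.
Every other set of open sites that can feasibly serve all demand totals ≥ 701 even under its best assignment. Minimum: 671.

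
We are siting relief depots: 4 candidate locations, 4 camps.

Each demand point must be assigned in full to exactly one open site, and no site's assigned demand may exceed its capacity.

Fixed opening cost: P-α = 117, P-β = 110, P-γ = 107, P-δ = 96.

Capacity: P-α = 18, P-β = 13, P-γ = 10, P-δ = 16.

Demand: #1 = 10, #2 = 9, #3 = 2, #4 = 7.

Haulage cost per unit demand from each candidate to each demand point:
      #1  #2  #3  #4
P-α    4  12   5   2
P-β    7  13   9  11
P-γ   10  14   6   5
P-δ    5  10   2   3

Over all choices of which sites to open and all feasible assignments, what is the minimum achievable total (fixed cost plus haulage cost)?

Open {P-α, P-δ}; cheapest assignment that respects the capacities:
  P-α (cap 18, load 17): #1, #4 — cost 10×4 + 7×2 = 54
  P-δ (cap 16, load 11): #2, #3 — cost 9×10 + 2×2 = 94
  Shipping 148, fixed 213 → total 361.
  Any other capacity-feasible assignment to {P-α, P-δ} ships for at least 148.
Compare {P-β, P-δ}: its best feasible assignment gives total 405.
Compare {P-α, P-β}: its best feasible assignment gives total 416.
Every other set of open sites that can feasibly serve all demand totals ≥ 405 even under its best assignment. Minimum: 361.

361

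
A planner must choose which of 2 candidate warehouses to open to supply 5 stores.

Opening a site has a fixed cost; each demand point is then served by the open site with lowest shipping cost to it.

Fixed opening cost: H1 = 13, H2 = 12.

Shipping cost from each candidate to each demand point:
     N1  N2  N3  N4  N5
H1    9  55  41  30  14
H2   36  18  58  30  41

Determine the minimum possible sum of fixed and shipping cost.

137

Open {H1, H2}: assign each demand point to its cheapest open site.
  N1→H1 9, N2→H2 18, N3→H1 41, N4→H1 30, N5→H1 14
  shipping cost 112, fixed 25 → total 137.
Compare {H1}: shipping cost 149 + fixed 13 = 162.
Compare {H2}: shipping cost 183 + fixed 12 = 195.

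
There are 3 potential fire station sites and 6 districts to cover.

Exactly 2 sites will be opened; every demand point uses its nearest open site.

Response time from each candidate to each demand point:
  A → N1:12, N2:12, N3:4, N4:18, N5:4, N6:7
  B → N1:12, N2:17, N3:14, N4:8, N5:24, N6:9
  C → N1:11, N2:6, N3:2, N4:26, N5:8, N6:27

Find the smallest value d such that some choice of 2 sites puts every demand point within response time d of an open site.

11

Open {B, C}.
  Farthest demand point is N1 at response time 11 (to C); all others are ≤ 11.
With {A, B} the worst case is 12.
With {A, C} the worst case is 18.
No size-2 selection achieves below 11.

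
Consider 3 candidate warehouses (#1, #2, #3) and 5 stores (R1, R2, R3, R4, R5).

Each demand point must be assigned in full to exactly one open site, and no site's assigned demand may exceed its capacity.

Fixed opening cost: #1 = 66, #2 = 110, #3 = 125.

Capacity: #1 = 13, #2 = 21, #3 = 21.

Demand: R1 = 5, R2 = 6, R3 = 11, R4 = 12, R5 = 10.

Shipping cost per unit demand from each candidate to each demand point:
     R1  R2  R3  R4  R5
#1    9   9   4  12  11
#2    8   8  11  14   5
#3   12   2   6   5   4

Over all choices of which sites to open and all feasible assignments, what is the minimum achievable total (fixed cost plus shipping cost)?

Open {#1, #2, #3}; cheapest assignment that respects the capacities:
  #1 (cap 13, load 11): R3 — cost 11×4 = 44
  #2 (cap 21, load 15): R1, R5 — cost 5×8 + 10×5 = 90
  #3 (cap 21, load 18): R2, R4 — cost 6×2 + 12×5 = 72
  Shipping 206, fixed 301 → total 507.
  Any other capacity-feasible assignment to {#1, #2, #3} ships for at least 206.
Total demand is 44 and no other set of sites has combined capacity ≥ 44, so {#1, #2, #3} is the only feasible choice of open sites. Minimum: 507.

507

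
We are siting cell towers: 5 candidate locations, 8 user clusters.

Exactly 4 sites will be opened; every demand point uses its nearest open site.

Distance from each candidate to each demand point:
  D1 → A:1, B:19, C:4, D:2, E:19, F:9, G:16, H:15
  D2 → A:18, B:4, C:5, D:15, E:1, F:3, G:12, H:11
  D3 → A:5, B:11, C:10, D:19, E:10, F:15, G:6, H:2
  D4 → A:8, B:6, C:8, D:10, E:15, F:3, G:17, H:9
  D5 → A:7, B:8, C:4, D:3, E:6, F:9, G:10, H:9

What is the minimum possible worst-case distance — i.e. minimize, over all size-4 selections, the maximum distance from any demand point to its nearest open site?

Open {D1, D2, D3, D4}.
  Farthest demand point is G at distance 6 (to D3); all others are ≤ 6.
With {D1, D2, D3, D5} the worst case is 6.
With {D1, D3, D4, D5} the worst case is 6.
No size-4 selection achieves below 6.

6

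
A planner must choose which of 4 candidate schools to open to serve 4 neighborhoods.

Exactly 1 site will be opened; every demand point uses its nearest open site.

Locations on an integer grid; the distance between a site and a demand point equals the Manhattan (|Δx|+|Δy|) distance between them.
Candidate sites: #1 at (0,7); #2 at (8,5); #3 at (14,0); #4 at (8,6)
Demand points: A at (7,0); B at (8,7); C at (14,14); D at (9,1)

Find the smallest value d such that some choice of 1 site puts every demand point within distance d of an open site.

14

Open {#3}.
  Farthest demand point is C at distance 14 (to #3); all others are ≤ 14.
With {#4} the worst case is 14.
With {#2} the worst case is 15.
No size-1 selection achieves below 14.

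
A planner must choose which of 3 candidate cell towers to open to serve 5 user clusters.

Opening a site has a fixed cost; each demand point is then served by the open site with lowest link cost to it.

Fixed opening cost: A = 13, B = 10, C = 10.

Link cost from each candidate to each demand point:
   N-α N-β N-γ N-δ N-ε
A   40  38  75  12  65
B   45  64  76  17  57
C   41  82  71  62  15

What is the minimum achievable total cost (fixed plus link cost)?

Open {A, C}: assign each demand point to its cheapest open site.
  N-α→A 40, N-β→A 38, N-γ→C 71, N-δ→A 12, N-ε→C 15
  link cost 176, fixed 23 → total 199.
Compare {A, B, C}: link cost 176 + fixed 33 = 209.
Compare {B, C}: link cost 208 + fixed 20 = 228.
Compare {A}: link cost 230 + fixed 13 = 243.
All other subsets cost ≥ 209. Minimum total cost: 199.

199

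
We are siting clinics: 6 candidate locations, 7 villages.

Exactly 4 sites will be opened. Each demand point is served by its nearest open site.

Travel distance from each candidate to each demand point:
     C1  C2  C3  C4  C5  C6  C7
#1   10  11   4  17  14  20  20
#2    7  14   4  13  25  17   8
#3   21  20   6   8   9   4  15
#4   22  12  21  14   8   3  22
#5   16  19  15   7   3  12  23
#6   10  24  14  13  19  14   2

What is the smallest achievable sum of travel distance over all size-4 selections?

38

Open {#2, #4, #5, #6}.
  C1→#2 7, C2→#4 12, C3→#2 4, C4→#5 7, C5→#5 3, C6→#4 3, C7→#6 2  ⇒ total 38.
Compare {#1, #4, #5, #6}: total 40.
Compare {#1, #3, #5, #6}: total 41.
No size-4 selection does better; minimum is 38.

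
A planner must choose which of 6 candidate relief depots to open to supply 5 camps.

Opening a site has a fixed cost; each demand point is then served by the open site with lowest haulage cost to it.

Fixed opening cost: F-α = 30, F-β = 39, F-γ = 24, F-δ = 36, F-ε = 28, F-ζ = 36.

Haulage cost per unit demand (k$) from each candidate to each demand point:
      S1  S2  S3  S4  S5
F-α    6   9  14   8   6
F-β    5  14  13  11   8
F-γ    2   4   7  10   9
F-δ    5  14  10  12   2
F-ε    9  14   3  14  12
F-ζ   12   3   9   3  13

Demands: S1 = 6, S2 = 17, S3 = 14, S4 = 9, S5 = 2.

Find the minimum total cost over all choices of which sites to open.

Open {F-γ, F-ε, F-ζ}: assign each demand point to its cheapest open site.
  S1→F-γ 6×2=12, S2→F-ζ 17×3=51, S3→F-ε 14×3=42, S4→F-ζ 9×3=27, S5→F-γ 2×9=18
  haulage cost 150, fixed 88 → total 238.
Compare {F-δ, F-ε, F-ζ}: haulage cost 154 + fixed 100 = 254.
Compare {F-γ, F-δ, F-ε, F-ζ}: haulage cost 136 + fixed 124 = 260.
Compare {F-ε, F-ζ}: haulage cost 198 + fixed 64 = 262.
All other subsets cost ≥ 254. Minimum total cost: 238.

238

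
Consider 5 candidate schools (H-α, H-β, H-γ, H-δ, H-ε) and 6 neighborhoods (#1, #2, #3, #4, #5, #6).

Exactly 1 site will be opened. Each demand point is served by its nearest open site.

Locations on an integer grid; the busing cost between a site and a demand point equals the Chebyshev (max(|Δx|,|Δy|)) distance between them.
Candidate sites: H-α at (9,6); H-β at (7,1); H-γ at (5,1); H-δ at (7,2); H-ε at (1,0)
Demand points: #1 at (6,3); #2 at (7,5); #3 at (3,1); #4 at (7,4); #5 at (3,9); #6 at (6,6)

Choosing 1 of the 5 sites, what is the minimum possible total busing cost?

Open {H-δ}.
  #1→H-δ 1, #2→H-δ 3, #3→H-δ 4, #4→H-δ 2, #5→H-δ 7, #6→H-δ 4  ⇒ total 21.
Compare {H-α}: total 22.
Compare {H-γ}: total 24.
No size-1 selection does better; minimum is 21.

21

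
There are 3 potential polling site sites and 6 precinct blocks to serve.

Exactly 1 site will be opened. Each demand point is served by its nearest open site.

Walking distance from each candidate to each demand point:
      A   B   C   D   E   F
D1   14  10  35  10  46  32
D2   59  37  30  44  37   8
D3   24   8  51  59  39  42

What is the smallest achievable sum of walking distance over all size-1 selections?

Open {D1}.
  A→D1 14, B→D1 10, C→D1 35, D→D1 10, E→D1 46, F→D1 32  ⇒ total 147.
Compare {D2}: total 215.
Compare {D3}: total 223.

147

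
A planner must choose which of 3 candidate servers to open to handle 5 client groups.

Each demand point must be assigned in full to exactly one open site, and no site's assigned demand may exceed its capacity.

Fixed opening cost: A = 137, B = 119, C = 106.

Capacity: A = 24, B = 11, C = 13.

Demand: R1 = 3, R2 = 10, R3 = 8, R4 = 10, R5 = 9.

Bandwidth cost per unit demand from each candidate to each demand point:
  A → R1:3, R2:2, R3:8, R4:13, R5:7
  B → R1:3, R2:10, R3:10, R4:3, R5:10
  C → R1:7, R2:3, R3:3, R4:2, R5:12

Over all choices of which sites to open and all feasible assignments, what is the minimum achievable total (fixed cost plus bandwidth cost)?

Open {A, B, C}; cheapest assignment that respects the capacities:
  A (cap 24, load 22): R1, R2, R5 — cost 3×3 + 10×2 + 9×7 = 92
  B (cap 11, load 10): R4 — cost 10×3 = 30
  C (cap 13, load 8): R3 — cost 8×3 = 24
  Shipping 146, fixed 362 → total 508.
  Any other capacity-feasible assignment to {A, B, C} ships for at least 146.
Total demand is 40 and no other set of sites has combined capacity ≥ 40, so {A, B, C} is the only feasible choice of open sites. Minimum: 508.

508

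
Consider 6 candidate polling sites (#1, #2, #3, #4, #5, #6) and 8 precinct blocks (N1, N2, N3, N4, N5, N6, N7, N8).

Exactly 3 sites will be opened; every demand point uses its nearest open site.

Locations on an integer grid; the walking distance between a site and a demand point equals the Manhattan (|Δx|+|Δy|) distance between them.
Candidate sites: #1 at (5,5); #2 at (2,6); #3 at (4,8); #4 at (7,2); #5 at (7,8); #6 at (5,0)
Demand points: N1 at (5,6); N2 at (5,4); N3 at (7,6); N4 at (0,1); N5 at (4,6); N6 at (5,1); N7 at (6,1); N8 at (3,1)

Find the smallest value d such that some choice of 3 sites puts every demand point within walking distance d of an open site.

6

Open {#1, #2, #6}.
  Farthest demand point is N4 at walking distance 6 (to #6); all others are ≤ 6.
With {#1, #3, #6} the worst case is 6.
With {#1, #4, #6} the worst case is 6.
No size-3 selection achieves below 6.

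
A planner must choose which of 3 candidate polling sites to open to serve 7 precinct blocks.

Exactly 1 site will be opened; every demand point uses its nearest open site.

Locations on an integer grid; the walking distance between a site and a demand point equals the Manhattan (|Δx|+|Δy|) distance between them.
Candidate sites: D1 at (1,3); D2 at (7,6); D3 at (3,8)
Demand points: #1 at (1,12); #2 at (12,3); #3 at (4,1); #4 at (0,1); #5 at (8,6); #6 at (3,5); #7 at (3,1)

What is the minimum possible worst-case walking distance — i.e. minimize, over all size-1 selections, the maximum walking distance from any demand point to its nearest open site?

Open {D1}.
  Farthest demand point is #2 at walking distance 11 (to D1); all others are ≤ 11.
With {D2} the worst case is 12.
With {D3} the worst case is 14.
No size-1 selection achieves below 11.

11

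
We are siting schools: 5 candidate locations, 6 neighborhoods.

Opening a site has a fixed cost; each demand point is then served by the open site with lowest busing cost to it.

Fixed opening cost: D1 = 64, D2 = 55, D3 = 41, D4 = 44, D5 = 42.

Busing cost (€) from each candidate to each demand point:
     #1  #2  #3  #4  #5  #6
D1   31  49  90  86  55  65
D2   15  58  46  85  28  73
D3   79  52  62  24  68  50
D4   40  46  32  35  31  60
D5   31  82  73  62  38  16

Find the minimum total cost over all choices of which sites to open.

Open {D4, D5}: assign each demand point to its cheapest open site.
  #1→D5 31, #2→D4 46, #3→D4 32, #4→D4 35, #5→D4 31, #6→D5 16
  busing cost 191, fixed 86 → total 277.
Compare {D4}: busing cost 244 + fixed 44 = 288.
Compare {D3, D5}: busing cost 223 + fixed 83 = 306.
Compare {D3, D4, D5}: busing cost 180 + fixed 127 = 307.
All other subsets cost ≥ 288. Minimum total cost: 277.

277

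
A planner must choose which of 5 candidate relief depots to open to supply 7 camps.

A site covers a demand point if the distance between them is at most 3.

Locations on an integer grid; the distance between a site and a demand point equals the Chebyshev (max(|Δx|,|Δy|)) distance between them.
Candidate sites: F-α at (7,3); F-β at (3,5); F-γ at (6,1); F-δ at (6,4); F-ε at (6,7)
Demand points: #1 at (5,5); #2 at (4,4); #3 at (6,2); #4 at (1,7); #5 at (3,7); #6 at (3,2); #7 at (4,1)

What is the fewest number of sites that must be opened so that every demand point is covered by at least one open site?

Coverage sets (demand points within 3 of each site):
  F-α: {#1, #2, #3, #7}
  F-β: {#1, #2, #3, #4, #5, #6}
  F-γ: {#2, #3, #6, #7}
  F-δ: {#1, #2, #3, #5, #6, #7}
  F-ε: {#1, #2, #5}
No single site covers all 7 demand points.
But {F-α, F-β} covers everything, so the minimum is 2.

2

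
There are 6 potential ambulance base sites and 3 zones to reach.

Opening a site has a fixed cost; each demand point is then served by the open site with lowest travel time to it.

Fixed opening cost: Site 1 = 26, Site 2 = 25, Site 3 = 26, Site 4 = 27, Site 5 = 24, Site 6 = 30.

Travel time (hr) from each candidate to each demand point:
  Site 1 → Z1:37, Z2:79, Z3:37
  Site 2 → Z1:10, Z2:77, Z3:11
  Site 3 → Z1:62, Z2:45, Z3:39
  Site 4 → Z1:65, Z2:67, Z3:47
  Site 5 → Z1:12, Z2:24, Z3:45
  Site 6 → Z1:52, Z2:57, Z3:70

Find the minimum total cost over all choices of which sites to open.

94

Open {Site 2, Site 5}: assign each demand point to its cheapest open site.
  Z1→Site 2 10, Z2→Site 5 24, Z3→Site 2 11
  travel time 45, fixed 49 → total 94.
Compare {Site 5}: travel time 81 + fixed 24 = 105.
Compare {Site 2, Site 3}: travel time 66 + fixed 51 = 117.
Compare {Site 1, Site 2, Site 5}: travel time 45 + fixed 75 = 120.
All other subsets cost ≥ 105. Minimum total cost: 94.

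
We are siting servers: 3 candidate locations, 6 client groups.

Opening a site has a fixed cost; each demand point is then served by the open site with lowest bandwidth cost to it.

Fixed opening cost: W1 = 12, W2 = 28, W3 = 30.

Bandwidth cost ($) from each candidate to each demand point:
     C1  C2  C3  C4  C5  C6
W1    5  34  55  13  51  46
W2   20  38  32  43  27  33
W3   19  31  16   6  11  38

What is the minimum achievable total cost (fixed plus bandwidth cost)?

Open {W1, W3}: assign each demand point to its cheapest open site.
  C1→W1 5, C2→W3 31, C3→W3 16, C4→W3 6, C5→W3 11, C6→W3 38
  bandwidth cost 107, fixed 42 → total 149.
Compare {W3}: bandwidth cost 121 + fixed 30 = 151.
Compare {W1, W2, W3}: bandwidth cost 102 + fixed 70 = 172.
Compare {W2, W3}: bandwidth cost 116 + fixed 58 = 174.
All other subsets cost ≥ 151. Minimum total cost: 149.

149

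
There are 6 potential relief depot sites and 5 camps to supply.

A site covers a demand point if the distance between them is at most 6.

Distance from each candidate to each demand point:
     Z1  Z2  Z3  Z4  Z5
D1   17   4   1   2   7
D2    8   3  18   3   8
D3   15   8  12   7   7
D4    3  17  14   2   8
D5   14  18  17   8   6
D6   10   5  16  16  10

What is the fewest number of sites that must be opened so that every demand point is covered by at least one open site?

Coverage sets (demand points within 6 of each site):
  D1: {Z2, Z3, Z4}
  D2: {Z2, Z4}
  D3: {}
  D4: {Z1, Z4}
  D5: {Z5}
  D6: {Z2}
No 2 sites suffice: every size-2 union leaves at least one demand point uncovered.
But {D1, D4, D5} covers everything, so the minimum is 3.

3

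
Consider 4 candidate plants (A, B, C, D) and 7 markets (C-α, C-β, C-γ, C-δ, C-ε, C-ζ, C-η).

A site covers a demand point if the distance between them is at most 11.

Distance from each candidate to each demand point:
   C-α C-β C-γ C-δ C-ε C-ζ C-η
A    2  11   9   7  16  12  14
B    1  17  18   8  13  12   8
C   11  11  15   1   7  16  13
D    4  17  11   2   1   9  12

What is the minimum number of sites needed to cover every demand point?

Coverage sets (demand points within 11 of each site):
  A: {C-α, C-β, C-γ, C-δ}
  B: {C-α, C-δ, C-η}
  C: {C-α, C-β, C-δ, C-ε}
  D: {C-α, C-γ, C-δ, C-ε, C-ζ}
No 2 sites suffice: every size-2 union leaves at least one demand point uncovered.
But {A, B, D} covers everything, so the minimum is 3.

3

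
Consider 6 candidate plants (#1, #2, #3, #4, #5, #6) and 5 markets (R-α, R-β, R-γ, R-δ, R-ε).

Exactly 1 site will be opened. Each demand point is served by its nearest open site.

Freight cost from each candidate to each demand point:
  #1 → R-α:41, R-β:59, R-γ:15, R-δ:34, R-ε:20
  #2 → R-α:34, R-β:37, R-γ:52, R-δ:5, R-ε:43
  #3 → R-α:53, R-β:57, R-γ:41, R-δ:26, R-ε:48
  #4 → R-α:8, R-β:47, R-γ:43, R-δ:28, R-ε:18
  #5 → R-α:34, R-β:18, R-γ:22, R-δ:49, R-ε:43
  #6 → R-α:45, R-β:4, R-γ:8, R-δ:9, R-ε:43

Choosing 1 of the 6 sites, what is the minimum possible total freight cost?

Open {#6}.
  R-α→#6 45, R-β→#6 4, R-γ→#6 8, R-δ→#6 9, R-ε→#6 43  ⇒ total 109.
Compare {#4}: total 144.
Compare {#5}: total 166.
No size-1 selection does better; minimum is 109.

109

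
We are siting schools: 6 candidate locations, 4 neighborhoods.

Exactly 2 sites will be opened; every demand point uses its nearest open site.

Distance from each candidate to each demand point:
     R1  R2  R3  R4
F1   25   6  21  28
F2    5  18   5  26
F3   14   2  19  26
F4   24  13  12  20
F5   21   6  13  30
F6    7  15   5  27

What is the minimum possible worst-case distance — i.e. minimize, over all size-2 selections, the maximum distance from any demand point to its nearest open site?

Open {F2, F4}.
  Farthest demand point is R4 at distance 20 (to F4); all others are ≤ 20.
With {F3, F4} the worst case is 20.
With {F4, F6} the worst case is 20.
No size-2 selection achieves below 20.

20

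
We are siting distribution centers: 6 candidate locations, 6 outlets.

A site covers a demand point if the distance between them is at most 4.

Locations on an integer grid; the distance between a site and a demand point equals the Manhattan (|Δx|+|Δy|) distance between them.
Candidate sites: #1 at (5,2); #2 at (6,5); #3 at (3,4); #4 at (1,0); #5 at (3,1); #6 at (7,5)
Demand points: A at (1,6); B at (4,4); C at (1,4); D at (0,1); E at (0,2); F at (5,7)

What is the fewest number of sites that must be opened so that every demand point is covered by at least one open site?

Coverage sets (demand points within 4 of each site):
  #1: {B}
  #2: {B, F}
  #3: {A, B, C}
  #4: {C, D, E}
  #5: {B, D, E}
  #6: {B, F}
No 2 sites suffice: every size-2 union leaves at least one demand point uncovered.
But {#2, #3, #4} covers everything, so the minimum is 3.

3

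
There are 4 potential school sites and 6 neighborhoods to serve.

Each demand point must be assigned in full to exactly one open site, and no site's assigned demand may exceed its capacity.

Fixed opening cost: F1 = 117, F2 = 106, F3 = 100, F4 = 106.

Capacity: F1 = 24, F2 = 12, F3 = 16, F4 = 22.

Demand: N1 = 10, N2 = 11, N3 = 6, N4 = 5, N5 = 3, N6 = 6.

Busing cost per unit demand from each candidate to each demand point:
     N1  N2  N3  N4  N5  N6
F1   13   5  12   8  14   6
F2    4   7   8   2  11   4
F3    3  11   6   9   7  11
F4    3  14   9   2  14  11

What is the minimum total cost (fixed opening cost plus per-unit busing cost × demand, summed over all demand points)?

Open {F1, F4}; cheapest assignment that respects the capacities:
  F1 (cap 24, load 20): N2, N5, N6 — cost 11×5 + 3×14 + 6×6 = 133
  F4 (cap 22, load 21): N1, N3, N4 — cost 10×3 + 6×9 + 5×2 = 94
  Shipping 227, fixed 223 → total 450.
  Any other capacity-feasible assignment to {F1, F4} ships for at least 227.
Compare {F1, F3, F4}: its best feasible assignment gives total 511.
Compare {F1, F2, F3}: its best feasible assignment gives total 520.
Every other set of open sites that can feasibly serve all demand totals ≥ 511 even under its best assignment. Minimum: 450.

450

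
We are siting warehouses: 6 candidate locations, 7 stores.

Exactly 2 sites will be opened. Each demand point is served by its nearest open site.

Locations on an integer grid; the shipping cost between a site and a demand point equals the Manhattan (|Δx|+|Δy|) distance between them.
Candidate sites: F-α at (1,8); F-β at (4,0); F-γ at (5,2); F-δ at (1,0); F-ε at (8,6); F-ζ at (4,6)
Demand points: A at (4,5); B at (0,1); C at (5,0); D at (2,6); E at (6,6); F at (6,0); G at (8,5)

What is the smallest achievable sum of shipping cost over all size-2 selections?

18

Open {F-β, F-ζ}.
  A→F-ζ 1, B→F-β 5, C→F-β 1, D→F-ζ 2, E→F-ζ 2, F→F-β 2, G→F-ζ 5  ⇒ total 18.
Compare {F-γ, F-ζ}: total 21.
Compare {F-δ, F-ζ}: total 21.
No size-2 selection does better; minimum is 18.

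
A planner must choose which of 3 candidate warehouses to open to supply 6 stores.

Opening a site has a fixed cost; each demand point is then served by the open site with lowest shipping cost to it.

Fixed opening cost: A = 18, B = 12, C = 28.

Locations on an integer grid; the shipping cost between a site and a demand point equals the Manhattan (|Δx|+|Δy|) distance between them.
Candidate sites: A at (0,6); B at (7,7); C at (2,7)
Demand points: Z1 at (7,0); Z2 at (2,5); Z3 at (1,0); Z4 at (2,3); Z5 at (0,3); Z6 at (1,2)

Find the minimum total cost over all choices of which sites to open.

54

Open {A}: assign each demand point to its cheapest open site.
  Z1→A 13, Z2→A 3, Z3→A 7, Z4→A 5, Z5→A 3, Z6→A 5
  shipping cost 36, fixed 18 → total 54.
Compare {A, B}: shipping cost 30 + fixed 30 = 60.
Compare {C}: shipping cost 38 + fixed 28 = 66.
Compare {B}: shipping cost 58 + fixed 12 = 70.
All other subsets cost ≥ 60. Minimum total cost: 54.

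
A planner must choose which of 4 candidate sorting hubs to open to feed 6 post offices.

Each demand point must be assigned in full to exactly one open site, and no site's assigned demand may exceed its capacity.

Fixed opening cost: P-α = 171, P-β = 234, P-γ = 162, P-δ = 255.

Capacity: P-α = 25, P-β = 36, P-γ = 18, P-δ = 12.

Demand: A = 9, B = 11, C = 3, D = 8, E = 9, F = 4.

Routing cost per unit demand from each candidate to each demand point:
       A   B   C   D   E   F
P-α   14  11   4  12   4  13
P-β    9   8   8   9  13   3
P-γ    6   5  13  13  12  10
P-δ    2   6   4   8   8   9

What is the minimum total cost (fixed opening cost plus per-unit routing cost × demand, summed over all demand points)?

Open {P-α, P-β}; cheapest assignment that respects the capacities:
  P-α (cap 25, load 12): C, E — cost 3×4 + 9×4 = 48
  P-β (cap 36, load 32): A, B, D, F — cost 9×9 + 11×8 + 8×9 + 4×3 = 253
  Shipping 301, fixed 405 → total 706.
  Any other capacity-feasible assignment to {P-α, P-β} ships for at least 301.
Compare {P-β, P-γ}: its best feasible assignment gives total 754.
Compare {P-β, P-δ}: its best feasible assignment gives total 808.
Every other set of open sites that can feasibly serve all demand totals ≥ 754 even under its best assignment. Minimum: 706.

706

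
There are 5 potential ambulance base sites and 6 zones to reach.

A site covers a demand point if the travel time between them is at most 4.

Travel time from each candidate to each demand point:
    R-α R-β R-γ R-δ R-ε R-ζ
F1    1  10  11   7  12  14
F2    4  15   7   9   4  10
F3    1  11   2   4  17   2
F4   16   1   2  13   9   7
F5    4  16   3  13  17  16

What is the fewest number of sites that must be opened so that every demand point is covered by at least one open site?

3

Coverage sets (demand points within 4 of each site):
  F1: {R-α}
  F2: {R-α, R-ε}
  F3: {R-α, R-γ, R-δ, R-ζ}
  F4: {R-β, R-γ}
  F5: {R-α, R-γ}
No 2 sites suffice: every size-2 union leaves at least one demand point uncovered.
But {F2, F3, F4} covers everything, so the minimum is 3.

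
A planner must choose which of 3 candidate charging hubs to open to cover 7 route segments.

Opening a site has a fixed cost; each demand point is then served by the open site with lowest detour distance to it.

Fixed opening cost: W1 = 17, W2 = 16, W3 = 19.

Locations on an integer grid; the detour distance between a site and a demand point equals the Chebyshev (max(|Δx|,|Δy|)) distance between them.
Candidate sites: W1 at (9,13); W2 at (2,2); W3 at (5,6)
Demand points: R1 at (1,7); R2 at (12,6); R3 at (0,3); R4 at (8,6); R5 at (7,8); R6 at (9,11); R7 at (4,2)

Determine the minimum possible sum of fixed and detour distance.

Open {W3}: assign each demand point to its cheapest open site.
  R1→W3 4, R2→W3 7, R3→W3 5, R4→W3 3, R5→W3 2, R6→W3 5, R7→W3 4
  detour distance 30, fixed 19 → total 49.
Compare {W2}: detour distance 40 + fixed 16 = 56.
Compare {W2, W3}: detour distance 25 + fixed 35 = 60.
Compare {W1, W2}: detour distance 29 + fixed 33 = 62.
All other subsets cost ≥ 56. Minimum total cost: 49.

49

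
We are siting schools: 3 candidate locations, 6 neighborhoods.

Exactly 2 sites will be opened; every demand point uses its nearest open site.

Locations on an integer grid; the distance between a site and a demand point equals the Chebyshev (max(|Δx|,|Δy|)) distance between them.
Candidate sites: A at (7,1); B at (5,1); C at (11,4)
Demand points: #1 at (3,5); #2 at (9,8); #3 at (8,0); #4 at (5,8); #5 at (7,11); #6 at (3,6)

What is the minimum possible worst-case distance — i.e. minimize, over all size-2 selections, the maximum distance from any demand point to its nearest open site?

Open {A, C}.
  Farthest demand point is #5 at distance 7 (to C); all others are ≤ 7.
With {B, C} the worst case is 7.
With {A, B} the worst case is 10.
No size-2 selection achieves below 7.

7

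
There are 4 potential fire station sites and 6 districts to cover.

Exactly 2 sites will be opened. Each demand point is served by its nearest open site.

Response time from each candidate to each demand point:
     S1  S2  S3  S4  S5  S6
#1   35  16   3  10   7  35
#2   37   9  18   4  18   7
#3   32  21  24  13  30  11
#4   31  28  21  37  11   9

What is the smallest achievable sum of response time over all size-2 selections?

Open {#1, #2}.
  S1→#1 35, S2→#2 9, S3→#1 3, S4→#2 4, S5→#1 7, S6→#2 7  ⇒ total 65.
Compare {#1, #4}: total 76.
Compare {#1, #3}: total 79.
No size-2 selection does better; minimum is 65.

65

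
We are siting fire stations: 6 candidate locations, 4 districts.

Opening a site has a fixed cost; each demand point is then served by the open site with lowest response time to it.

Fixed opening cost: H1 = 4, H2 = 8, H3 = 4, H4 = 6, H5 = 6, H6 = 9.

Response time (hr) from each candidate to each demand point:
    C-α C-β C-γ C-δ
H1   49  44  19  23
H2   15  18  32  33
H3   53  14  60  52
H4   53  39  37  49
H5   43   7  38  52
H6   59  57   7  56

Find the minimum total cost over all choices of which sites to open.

Open {H1, H2, H5, H6}: assign each demand point to its cheapest open site.
  C-α→H2 15, C-β→H5 7, C-γ→H6 7, C-δ→H1 23
  response time 52, fixed 27 → total 79.
Compare {H1, H2, H5}: response time 64 + fixed 18 = 82.
Compare {H1, H2, H3, H5, H6}: response time 52 + fixed 31 = 83.
Compare {H1, H2, H6}: response time 63 + fixed 21 = 84.
All other subsets cost ≥ 82. Minimum total cost: 79.

79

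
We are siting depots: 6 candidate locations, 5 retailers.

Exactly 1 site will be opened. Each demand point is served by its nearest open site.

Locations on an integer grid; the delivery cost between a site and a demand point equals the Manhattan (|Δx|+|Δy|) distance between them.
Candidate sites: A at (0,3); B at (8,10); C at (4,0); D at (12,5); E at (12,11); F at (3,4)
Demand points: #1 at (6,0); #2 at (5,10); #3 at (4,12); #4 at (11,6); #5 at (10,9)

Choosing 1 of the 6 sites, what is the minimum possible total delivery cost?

31

Open {B}.
  #1→B 12, #2→B 3, #3→B 6, #4→B 7, #5→B 3  ⇒ total 31.
Compare {E}: total 44.
Compare {D}: total 46.
No size-1 selection does better; minimum is 31.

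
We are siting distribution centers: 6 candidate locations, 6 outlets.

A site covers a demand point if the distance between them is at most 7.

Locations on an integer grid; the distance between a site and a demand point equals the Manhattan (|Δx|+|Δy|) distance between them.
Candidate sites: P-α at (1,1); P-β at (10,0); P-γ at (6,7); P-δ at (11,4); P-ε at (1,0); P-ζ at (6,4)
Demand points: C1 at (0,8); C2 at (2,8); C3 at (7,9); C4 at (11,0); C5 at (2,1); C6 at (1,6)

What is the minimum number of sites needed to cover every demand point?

3

Coverage sets (demand points within 7 of each site):
  P-α: {C5, C6}
  P-β: {C4}
  P-γ: {C1, C2, C3, C6}
  P-δ: {C4}
  P-ε: {C5, C6}
  P-ζ: {C3, C5, C6}
No 2 sites suffice: every size-2 union leaves at least one demand point uncovered.
But {P-α, P-β, P-γ} covers everything, so the minimum is 3.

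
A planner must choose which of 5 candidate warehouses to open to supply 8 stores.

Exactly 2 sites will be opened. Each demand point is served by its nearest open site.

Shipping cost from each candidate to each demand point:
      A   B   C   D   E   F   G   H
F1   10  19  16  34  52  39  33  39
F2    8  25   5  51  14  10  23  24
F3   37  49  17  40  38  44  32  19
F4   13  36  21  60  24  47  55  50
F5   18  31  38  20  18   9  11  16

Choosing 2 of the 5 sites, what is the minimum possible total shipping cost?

Open {F2, F5}.
  A→F2 8, B→F2 25, C→F2 5, D→F5 20, E→F2 14, F→F5 9, G→F5 11, H→F5 16  ⇒ total 108.
Compare {F1, F5}: total 119.
Compare {F1, F2}: total 137.
No size-2 selection does better; minimum is 108.

108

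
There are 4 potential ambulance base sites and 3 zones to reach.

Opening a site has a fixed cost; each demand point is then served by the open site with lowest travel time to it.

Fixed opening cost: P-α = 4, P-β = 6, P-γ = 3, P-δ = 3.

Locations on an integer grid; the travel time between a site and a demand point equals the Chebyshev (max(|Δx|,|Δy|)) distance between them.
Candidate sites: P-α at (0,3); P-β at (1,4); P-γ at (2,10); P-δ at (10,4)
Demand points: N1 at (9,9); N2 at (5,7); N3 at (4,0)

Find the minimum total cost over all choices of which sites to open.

Open {P-δ}: assign each demand point to its cheapest open site.
  N1→P-δ 5, N2→P-δ 5, N3→P-δ 6
  travel time 16, fixed 3 → total 19.
Compare {P-γ, P-δ}: travel time 14 + fixed 6 = 20.
Compare {P-α, P-γ}: travel time 14 + fixed 7 = 21.
Compare {P-α, P-δ}: travel time 14 + fixed 7 = 21.
All other subsets cost ≥ 20. Minimum total cost: 19.

19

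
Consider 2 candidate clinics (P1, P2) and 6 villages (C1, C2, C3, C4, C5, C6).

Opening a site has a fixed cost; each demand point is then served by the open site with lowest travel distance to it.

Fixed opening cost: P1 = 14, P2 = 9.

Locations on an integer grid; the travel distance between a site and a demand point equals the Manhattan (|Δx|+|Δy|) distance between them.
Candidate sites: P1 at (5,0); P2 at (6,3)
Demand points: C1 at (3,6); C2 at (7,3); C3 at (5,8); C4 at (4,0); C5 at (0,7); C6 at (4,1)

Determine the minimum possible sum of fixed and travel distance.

Open {P2}: assign each demand point to its cheapest open site.
  C1→P2 6, C2→P2 1, C3→P2 6, C4→P2 5, C5→P2 10, C6→P2 4
  travel distance 32, fixed 9 → total 41.
Compare {P1, P2}: travel distance 26 + fixed 23 = 49.
Compare {P1}: travel distance 36 + fixed 14 = 50.

41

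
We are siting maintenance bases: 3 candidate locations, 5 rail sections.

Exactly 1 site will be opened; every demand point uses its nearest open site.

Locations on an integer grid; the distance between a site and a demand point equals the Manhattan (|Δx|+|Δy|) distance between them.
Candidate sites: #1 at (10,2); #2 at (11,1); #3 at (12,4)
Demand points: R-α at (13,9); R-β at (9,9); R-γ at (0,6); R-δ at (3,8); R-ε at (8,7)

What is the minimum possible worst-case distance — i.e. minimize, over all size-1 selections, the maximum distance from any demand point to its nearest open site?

14

Open {#1}.
  Farthest demand point is R-γ at distance 14 (to #1); all others are ≤ 14.
With {#3} the worst case is 14.
With {#2} the worst case is 16.
No size-1 selection achieves below 14.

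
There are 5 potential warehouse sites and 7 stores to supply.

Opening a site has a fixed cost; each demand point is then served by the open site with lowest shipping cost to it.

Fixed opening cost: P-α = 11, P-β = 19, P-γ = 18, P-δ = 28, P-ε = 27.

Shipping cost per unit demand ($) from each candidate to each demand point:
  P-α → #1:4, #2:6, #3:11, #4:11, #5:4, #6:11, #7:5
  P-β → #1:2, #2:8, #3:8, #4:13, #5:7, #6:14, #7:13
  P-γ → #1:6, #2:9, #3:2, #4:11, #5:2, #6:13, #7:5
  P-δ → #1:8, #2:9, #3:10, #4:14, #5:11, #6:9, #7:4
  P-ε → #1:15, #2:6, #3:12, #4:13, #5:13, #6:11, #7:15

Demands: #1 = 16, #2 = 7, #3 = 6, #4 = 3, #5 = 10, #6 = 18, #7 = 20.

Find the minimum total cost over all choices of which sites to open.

457

Open {P-α, P-β, P-γ, P-δ}: assign each demand point to its cheapest open site.
  #1→P-β 16×2=32, #2→P-α 7×6=42, #3→P-γ 6×2=12, #4→P-α 3×11=33, #5→P-γ 10×2=20, #6→P-δ 18×9=162, #7→P-δ 20×4=80
  shipping cost 381, fixed 76 → total 457.
Compare {P-β, P-γ, P-δ}: shipping cost 395 + fixed 65 = 460.
Compare {P-α, P-γ, P-δ}: shipping cost 413 + fixed 57 = 470.
Compare {P-β, P-γ, P-δ, P-ε}: shipping cost 381 + fixed 92 = 473.
All other subsets cost ≥ 460. Minimum total cost: 457.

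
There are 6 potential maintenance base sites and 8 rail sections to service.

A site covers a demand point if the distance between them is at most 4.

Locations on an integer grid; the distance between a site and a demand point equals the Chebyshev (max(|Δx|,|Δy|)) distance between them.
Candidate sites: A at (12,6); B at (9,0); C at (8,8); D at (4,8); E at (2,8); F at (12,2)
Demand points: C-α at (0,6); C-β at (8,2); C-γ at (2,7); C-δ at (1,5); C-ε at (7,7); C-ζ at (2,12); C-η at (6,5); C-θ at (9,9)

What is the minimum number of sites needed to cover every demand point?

Coverage sets (demand points within 4 of each site):
  A: {C-β, C-θ}
  B: {C-β}
  C: {C-ε, C-η, C-θ}
  D: {C-α, C-γ, C-δ, C-ε, C-ζ, C-η}
  E: {C-α, C-γ, C-δ, C-ζ, C-η}
  F: {C-β}
No single site covers all 8 demand points.
But {A, D} covers everything, so the minimum is 2.

2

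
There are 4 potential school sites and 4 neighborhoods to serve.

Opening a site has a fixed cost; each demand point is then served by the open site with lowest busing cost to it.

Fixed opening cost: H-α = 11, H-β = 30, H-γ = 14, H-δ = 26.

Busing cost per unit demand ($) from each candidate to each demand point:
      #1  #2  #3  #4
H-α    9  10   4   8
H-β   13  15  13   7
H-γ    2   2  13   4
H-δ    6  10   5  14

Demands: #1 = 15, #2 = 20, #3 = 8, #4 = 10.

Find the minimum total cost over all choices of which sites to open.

Open {H-α, H-γ}: assign each demand point to its cheapest open site.
  #1→H-γ 15×2=30, #2→H-γ 20×2=40, #3→H-α 8×4=32, #4→H-γ 10×4=40
  busing cost 142, fixed 25 → total 167.
Compare {H-γ, H-δ}: busing cost 150 + fixed 40 = 190.
Compare {H-α, H-γ, H-δ}: busing cost 142 + fixed 51 = 193.
Compare {H-α, H-β, H-γ}: busing cost 142 + fixed 55 = 197.
All other subsets cost ≥ 190. Minimum total cost: 167.

167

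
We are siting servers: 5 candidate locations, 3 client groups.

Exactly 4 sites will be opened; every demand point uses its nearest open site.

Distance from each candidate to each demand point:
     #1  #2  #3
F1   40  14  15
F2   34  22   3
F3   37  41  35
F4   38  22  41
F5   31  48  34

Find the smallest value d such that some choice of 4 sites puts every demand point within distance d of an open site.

Open {F1, F2, F3, F5}.
  Farthest demand point is #1 at distance 31 (to F5); all others are ≤ 31.
With {F1, F2, F4, F5} the worst case is 31.
With {F1, F3, F4, F5} the worst case is 31.
No size-4 selection achieves below 31.

31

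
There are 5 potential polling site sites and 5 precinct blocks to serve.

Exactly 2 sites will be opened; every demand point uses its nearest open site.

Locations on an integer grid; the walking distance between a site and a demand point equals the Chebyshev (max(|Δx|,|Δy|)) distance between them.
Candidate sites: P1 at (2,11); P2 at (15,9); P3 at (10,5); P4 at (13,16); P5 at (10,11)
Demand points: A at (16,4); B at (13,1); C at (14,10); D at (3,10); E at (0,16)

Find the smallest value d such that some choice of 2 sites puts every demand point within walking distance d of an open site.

6

Open {P1, P3}.
  Farthest demand point is A at walking distance 6 (to P3); all others are ≤ 6.
With {P1, P2} the worst case is 8.
With {P1, P5} the worst case is 10.
No size-2 selection achieves below 6.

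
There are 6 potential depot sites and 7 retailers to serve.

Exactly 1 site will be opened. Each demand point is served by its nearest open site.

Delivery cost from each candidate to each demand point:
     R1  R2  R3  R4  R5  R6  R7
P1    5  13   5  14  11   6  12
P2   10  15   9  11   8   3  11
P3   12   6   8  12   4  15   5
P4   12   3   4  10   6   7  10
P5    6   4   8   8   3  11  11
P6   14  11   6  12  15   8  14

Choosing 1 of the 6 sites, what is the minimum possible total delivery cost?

Open {P5}.
  R1→P5 6, R2→P5 4, R3→P5 8, R4→P5 8, R5→P5 3, R6→P5 11, R7→P5 11  ⇒ total 51.
Compare {P4}: total 52.
Compare {P3}: total 62.
No size-1 selection does better; minimum is 51.

51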